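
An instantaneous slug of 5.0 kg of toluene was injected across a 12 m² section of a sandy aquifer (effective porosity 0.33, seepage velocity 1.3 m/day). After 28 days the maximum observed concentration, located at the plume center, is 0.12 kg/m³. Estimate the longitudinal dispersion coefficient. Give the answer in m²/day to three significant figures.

0.315 m²/day

At the plume center C_max = M/(n_e·A·√(4πDt)), so D = M²/(4πt·(n_e·A·C_max)²).
n_e·A·C_max = 0.33 × 12 × 0.12 = 0.4752 kg/m.
D = 5.0²/(4π × 28 × 0.4752²) = 0.315 m²/day.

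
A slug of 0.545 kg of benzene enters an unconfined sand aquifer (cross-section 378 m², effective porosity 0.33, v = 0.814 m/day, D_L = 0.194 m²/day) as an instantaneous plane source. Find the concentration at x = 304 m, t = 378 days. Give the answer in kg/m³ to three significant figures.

0.000137 kg/m³

For an instantaneous plane source, C(x,t) = M/(n_e·A·√(4πDt)) · exp(−(x−vt)²/(4Dt)), with n_e·A the pore (flow) area.
Plume center vt = 0.814 × 378 = 307.692 m, so the well at 304 m is 3.692 m upgradient of the peak.
√(4πDt) = 30.36 m, giving peak height M/(n_e·A·√(4πDt)) = 0.545/(0.33 × 378 × 30.36) = 0.0001439 kg/m³.
(x−vt)²/(4Dt) = (-3.692)²/(4 × 0.194 × 378) = 0.04647; exp(−0.04647) = 0.9546.
C = 0.0001439 × 0.9546 = 0.000137 kg/m³.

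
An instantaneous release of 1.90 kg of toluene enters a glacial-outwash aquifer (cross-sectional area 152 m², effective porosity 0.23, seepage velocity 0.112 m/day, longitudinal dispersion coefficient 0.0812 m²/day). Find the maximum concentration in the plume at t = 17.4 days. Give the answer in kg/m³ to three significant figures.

The peak of an instantaneous 1D plume sits at x = vt; there the Gaussian factor is 1 and C_max = M/(n_e·A·√(4πDt)), where n_e·A is the pore area the mass is dissolved in.
√(4πDt) = √(4π × 0.0812 × 17.4) = 4.214 m, so C_max = 1.90/(0.23 × 152 × 4.214) = 0.0129 kg/m³.

0.0129 kg/m³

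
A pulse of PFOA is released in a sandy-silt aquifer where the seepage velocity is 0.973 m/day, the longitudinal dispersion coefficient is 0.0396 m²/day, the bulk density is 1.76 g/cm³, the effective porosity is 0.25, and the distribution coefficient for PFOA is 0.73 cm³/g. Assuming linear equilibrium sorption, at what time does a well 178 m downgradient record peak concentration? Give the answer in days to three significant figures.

Retardation factor R = 1 + ρ_b·K_d/n = 1 + 1.76 × 0.73/0.25 = 6.139.
Sorption retards both mechanisms: v_R = v/R = 0.1585 m/day, D_R = D/R = 0.006451 m²/day.
Peak time from v_R²t² + 2D_R t − x² = 0: t = (√(D_R² + v_R²x²) − D_R)/v_R².
√(D_R² + v_R²x²) = √(0.006451² + 0.1585² × 178²) = 28.21; v_R² = 0.02512.
t = (28.21 − 0.006451)/0.02512 = 1120 days.

1120 days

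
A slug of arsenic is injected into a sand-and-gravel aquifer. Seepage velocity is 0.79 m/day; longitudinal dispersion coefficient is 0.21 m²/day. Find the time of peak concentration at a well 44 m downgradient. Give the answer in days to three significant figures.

For the 1D instantaneous-source solution, setting ∂C/∂t = 0 at fixed x gives v²t² + 2Dt − x² = 0, so t = (√(D² + v²x²) − D)/v².
√(D² + v²x²) = √(0.21² + 0.79² × 44²) = 34.76; v² = 0.6241.
t = (34.76 − 0.21)/0.6241 = 55.4 days (vs. the pure-advection estimate x/v = 55.7 d).

55.4 days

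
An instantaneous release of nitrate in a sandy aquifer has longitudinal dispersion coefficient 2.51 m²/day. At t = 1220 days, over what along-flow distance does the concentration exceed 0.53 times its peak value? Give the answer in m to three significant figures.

The plume is Gaussian with σ = √(2Dt) = √(2 × 2.51 × 1220) = 78.26 m.
C/C_peak = exp(−Δx²/(2σ²)) = 0.53 ⇒ Δx = σ·√(−2 ln 0.53) = 78.26 × 1.127 = 88.20 m.
Width = 2Δx = 176 m.

176 m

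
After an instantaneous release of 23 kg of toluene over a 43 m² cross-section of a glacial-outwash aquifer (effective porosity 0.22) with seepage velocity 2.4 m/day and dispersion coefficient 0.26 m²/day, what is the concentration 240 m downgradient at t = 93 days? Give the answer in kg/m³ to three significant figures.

0.00754 kg/m³

For an instantaneous plane source, C(x,t) = M/(n_e·A·√(4πDt)) · exp(−(x−vt)²/(4Dt)), with n_e·A the pore (flow) area.
Plume center vt = 2.4 × 93 = 223.2 m, so the well at 240 m is 16.8 m downgradient of the peak.
√(4πDt) = 17.43 m, giving peak height M/(n_e·A·√(4πDt)) = 23/(0.22 × 43 × 17.43) = 0.1395 kg/m³.
(x−vt)²/(4Dt) = (16.8)²/(4 × 0.26 × 93) = 2.918; exp(−2.918) = 0.05404.
C = 0.1395 × 0.05404 = 0.00754 kg/m³.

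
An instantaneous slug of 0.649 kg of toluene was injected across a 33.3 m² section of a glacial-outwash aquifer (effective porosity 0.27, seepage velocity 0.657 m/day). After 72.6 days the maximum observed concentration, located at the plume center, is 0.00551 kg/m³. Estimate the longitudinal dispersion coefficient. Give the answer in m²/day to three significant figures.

At the plume center C_max = M/(n_e·A·√(4πDt)), so D = M²/(4πt·(n_e·A·C_max)²).
n_e·A·C_max = 0.27 × 33.3 × 0.00551 = 0.04954 kg/m.
D = 0.649²/(4π × 72.6 × 0.04954²) = 0.188 m²/day.

0.188 m²/day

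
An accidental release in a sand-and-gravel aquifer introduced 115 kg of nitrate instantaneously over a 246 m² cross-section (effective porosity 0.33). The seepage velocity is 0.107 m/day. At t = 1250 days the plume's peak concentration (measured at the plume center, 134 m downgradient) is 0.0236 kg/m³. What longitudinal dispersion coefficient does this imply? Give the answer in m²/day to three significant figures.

At the plume center C_max = M/(n_e·A·√(4πDt)), so D = M²/(4πt·(n_e·A·C_max)²).
n_e·A·C_max = 0.33 × 246 × 0.0236 = 1.916 kg/m.
D = 115²/(4π × 1250 × 1.916²) = 0.229 m²/day.

0.229 m²/day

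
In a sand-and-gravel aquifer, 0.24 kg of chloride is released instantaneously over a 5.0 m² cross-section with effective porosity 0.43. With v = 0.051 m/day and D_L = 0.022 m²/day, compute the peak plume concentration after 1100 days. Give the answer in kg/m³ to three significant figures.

0.00640 kg/m³

The peak of an instantaneous 1D plume sits at x = vt; there the Gaussian factor is 1 and C_max = M/(n_e·A·√(4πDt)), where n_e·A is the pore area the mass is dissolved in.
√(4πDt) = √(4π × 0.022 × 1100) = 17.44 m, so C_max = 0.24/(0.43 × 5.0 × 17.44) = 0.00640 kg/m³.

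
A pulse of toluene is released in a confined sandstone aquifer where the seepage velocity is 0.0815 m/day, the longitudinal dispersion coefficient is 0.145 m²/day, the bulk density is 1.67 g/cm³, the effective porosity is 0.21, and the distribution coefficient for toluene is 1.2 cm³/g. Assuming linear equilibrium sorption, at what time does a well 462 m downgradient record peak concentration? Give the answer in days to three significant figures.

59500 days

Retardation factor R = 1 + ρ_b·K_d/n = 1 + 1.67 × 1.2/0.21 = 10.54.
Sorption retards both mechanisms: v_R = v/R = 0.007732 m/day, D_R = D/R = 0.01376 m²/day.
Peak time from v_R²t² + 2D_R t − x² = 0: t = (√(D_R² + v_R²x²) − D_R)/v_R².
√(D_R² + v_R²x²) = √(0.01376² + 0.007732² × 462²) = 3.572; v_R² = 5.978e-05.
t = (3.572 − 0.01376)/5.978e-05 = 59500 days.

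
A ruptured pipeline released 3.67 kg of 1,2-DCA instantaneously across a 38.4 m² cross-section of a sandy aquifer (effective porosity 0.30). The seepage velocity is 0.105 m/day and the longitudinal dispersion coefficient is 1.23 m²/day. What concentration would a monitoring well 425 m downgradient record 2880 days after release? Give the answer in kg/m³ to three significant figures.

For an instantaneous plane source, C(x,t) = M/(n_e·A·√(4πDt)) · exp(−(x−vt)²/(4Dt)), with n_e·A the pore (flow) area.
Plume center vt = 0.105 × 2880 = 302.4 m, so the well at 425 m is 122.6 m downgradient of the peak.
√(4πDt) = 211.0 m, giving peak height M/(n_e·A·√(4πDt)) = 3.67/(0.30 × 38.4 × 211.0) = 0.001510 kg/m³.
(x−vt)²/(4Dt) = (122.6)²/(4 × 1.23 × 2880) = 1.061; exp(−1.061) = 0.3461.
C = 0.001510 × 0.3461 = 0.000523 kg/m³.

0.000523 kg/m³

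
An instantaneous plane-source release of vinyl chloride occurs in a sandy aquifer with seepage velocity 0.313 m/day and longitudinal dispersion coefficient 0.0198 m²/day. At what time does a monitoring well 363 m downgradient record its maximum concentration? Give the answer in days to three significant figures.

For the 1D instantaneous-source solution, setting ∂C/∂t = 0 at fixed x gives v²t² + 2Dt − x² = 0, so t = (√(D² + v²x²) − D)/v².
√(D² + v²x²) = √(0.0198² + 0.313² × 363²) = 113.6; v² = 0.097969.
t = (113.6 − 0.0198)/0.097969 = 1160 days (vs. the pure-advection estimate x/v = 1160 d).

1160 days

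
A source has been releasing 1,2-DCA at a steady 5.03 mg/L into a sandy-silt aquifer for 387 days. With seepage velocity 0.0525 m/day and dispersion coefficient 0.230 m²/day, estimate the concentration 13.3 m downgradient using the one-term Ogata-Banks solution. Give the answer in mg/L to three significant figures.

For a continuous step input, C/C₀ ≈ ½·erfc((x−vt)/(2√(Dt))).
vt = 0.0525 × 387 = 20.3175 m and 2√(Dt) = 2√(0.230 × 387) = 18.87 m.
Argument (x−vt)/(2√(Dt)) = (13.3 − 20.3175)/18.87 = -0.3719; ½·erfc(-0.3719) = 0.7005.
C = 5.03 × 0.7005 = 3.52 mg/L.

3.52 mg/L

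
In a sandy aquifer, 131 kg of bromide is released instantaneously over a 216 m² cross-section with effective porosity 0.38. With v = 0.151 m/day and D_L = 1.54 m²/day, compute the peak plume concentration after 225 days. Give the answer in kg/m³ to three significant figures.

The peak of an instantaneous 1D plume sits at x = vt; there the Gaussian factor is 1 and C_max = M/(n_e·A·√(4πDt)), where n_e·A is the pore area the mass is dissolved in.
√(4πDt) = √(4π × 1.54 × 225) = 65.99 m, so C_max = 131/(0.38 × 216 × 65.99) = 0.0242 kg/m³.

0.0242 kg/m³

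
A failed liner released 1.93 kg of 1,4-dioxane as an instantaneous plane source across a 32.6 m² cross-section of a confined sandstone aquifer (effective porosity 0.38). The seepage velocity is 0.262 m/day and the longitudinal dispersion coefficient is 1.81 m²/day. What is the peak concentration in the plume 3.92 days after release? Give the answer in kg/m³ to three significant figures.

0.0165 kg/m³

The peak of an instantaneous 1D plume sits at x = vt; there the Gaussian factor is 1 and C_max = M/(n_e·A·√(4πDt)), where n_e·A is the pore area the mass is dissolved in.
√(4πDt) = √(4π × 1.81 × 3.92) = 9.443 m, so C_max = 1.93/(0.38 × 32.6 × 9.443) = 0.0165 kg/m³.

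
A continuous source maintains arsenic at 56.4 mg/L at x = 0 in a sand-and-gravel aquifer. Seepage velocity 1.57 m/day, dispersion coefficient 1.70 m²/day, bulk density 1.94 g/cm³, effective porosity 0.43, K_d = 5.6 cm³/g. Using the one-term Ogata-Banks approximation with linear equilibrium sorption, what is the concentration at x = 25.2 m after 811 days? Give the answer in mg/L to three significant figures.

Retardation factor R = 1 + ρ_b·K_d/n = 1 + 1.94 × 5.6/0.43 = 26.27.
Sorption retards both mechanisms: v_R = v/R = 0.05976 m/day, D_R = D/R = 0.06471 m²/day.
v_R·t = 0.05976 × 811 = 48.46536 m; 2√(D_R t) = 14.49 m; argument = (25.2 − 48.46536)/14.49 = -1.606.
C = C₀ × ½·erfc(-1.606) = 56.4 × 0.9884 = 55.7 mg/L.

55.7 mg/L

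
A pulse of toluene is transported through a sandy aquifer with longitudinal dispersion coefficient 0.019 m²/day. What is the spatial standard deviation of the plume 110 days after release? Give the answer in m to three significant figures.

Dispersive spreading gives a Gaussian with σ² = 2Dt; advection only shifts the center.
σ = √(2 × 0.019 × 110) = 2.04 m.

2.04 m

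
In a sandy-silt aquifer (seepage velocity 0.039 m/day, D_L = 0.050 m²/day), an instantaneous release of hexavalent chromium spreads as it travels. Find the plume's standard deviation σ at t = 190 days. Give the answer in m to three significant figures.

4.36 m

Dispersive spreading gives a Gaussian with σ² = 2Dt; advection only shifts the center.
σ = √(2 × 0.050 × 190) = 4.36 m.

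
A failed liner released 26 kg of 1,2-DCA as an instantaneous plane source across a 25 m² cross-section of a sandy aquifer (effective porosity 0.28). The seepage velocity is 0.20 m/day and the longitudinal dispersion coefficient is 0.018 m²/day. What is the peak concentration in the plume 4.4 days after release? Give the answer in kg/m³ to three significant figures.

The peak of an instantaneous 1D plume sits at x = vt; there the Gaussian factor is 1 and C_max = M/(n_e·A·√(4πDt)), where n_e·A is the pore area the mass is dissolved in.
√(4πDt) = √(4π × 0.018 × 4.4) = 0.9976 m, so C_max = 26/(0.28 × 25 × 0.9976) = 3.72 kg/m³.

3.72 kg/m³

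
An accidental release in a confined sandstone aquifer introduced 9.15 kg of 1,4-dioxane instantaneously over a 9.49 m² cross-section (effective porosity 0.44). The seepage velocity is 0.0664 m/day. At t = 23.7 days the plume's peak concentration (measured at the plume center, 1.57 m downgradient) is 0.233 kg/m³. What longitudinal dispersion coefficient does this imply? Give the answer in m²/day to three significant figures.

At the plume center C_max = M/(n_e·A·√(4πDt)), so D = M²/(4πt·(n_e·A·C_max)²).
n_e·A·C_max = 0.44 × 9.49 × 0.233 = 0.9729 kg/m.
D = 9.15²/(4π × 23.7 × 0.9729²) = 0.297 m²/day.

0.297 m²/day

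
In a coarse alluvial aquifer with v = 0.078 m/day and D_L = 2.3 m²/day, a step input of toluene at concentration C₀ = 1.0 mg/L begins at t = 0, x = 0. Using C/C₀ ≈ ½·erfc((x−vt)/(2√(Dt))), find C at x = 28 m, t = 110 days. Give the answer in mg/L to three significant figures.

For a continuous step input, C/C₀ ≈ ½·erfc((x−vt)/(2√(Dt))).
vt = 0.078 × 110 = 8.58 m and 2√(Dt) = 2√(2.3 × 110) = 31.81 m.
Argument (x−vt)/(2√(Dt)) = (28 − 8.58)/31.81 = 0.6105; ½·erfc(0.6105) = 0.1940.
C = 1.0 × 0.1940 = 0.194 mg/L.

0.194 mg/L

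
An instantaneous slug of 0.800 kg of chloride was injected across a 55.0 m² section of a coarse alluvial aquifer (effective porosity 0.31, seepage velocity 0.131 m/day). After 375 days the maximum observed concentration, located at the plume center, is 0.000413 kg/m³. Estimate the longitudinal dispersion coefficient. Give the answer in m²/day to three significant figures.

At the plume center C_max = M/(n_e·A·√(4πDt)), so D = M²/(4πt·(n_e·A·C_max)²).
n_e·A·C_max = 0.31 × 55.0 × 0.000413 = 0.007042 kg/m.
D = 0.800²/(4π × 375 × 0.007042²) = 2.74 m²/day.

2.74 m²/day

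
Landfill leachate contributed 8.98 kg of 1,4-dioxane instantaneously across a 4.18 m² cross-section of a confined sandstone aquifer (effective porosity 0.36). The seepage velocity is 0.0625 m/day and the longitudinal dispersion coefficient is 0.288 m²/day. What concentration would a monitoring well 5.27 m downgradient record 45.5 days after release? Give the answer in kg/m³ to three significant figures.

0.416 kg/m³

For an instantaneous plane source, C(x,t) = M/(n_e·A·√(4πDt)) · exp(−(x−vt)²/(4Dt)), with n_e·A the pore (flow) area.
Plume center vt = 0.0625 × 45.5 = 2.84375 m, so the well at 5.27 m is 2.42625 m downgradient of the peak.
√(4πDt) = 12.83 m, giving peak height M/(n_e·A·√(4πDt)) = 8.98/(0.36 × 4.18 × 12.83) = 0.4651 kg/m³.
(x−vt)²/(4Dt) = (2.42625)²/(4 × 0.288 × 45.5) = 0.1123; exp(−0.1123) = 0.8938.
C = 0.4651 × 0.8938 = 0.416 kg/m³.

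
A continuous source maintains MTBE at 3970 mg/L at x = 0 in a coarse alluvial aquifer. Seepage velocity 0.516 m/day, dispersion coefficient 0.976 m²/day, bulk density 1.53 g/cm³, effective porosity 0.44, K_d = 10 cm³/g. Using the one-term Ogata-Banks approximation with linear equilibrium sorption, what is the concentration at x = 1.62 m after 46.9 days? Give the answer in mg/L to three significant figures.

Retardation factor R = 1 + ρ_b·K_d/n = 1 + 1.53 × 10/0.44 = 35.77.
Sorption retards both mechanisms: v_R = v/R = 0.01443 m/day, D_R = D/R = 0.02729 m²/day.
v_R·t = 0.01443 × 46.9 = 0.676767 m; 2√(D_R t) = 2.263 m; argument = (1.62 − 0.676767)/2.263 = 0.4168.
C = C₀ × ½·erfc(0.4168) = 3970 × 0.2778 = 1100 mg/L.

1100 mg/L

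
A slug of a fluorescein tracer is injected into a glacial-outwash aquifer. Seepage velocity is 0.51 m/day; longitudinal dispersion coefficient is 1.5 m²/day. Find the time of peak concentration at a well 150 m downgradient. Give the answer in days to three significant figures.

288 days

For the 1D instantaneous-source solution, setting ∂C/∂t = 0 at fixed x gives v²t² + 2Dt − x² = 0, so t = (√(D² + v²x²) − D)/v².
√(D² + v²x²) = √(1.5² + 0.51² × 150²) = 76.51; v² = 0.2601.
t = (76.51 − 1.5)/0.2601 = 288 days (vs. the pure-advection estimate x/v = 294 d).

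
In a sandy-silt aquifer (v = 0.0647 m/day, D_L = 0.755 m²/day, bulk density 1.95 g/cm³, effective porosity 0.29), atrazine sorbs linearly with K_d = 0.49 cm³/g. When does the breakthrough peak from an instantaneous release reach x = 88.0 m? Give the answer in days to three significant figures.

Retardation factor R = 1 + ρ_b·K_d/n = 1 + 1.95 × 0.49/0.29 = 4.295.
Sorption retards both mechanisms: v_R = v/R = 0.01506 m/day, D_R = D/R = 0.1758 m²/day.
Peak time from v_R²t² + 2D_R t − x² = 0: t = (√(D_R² + v_R²x²) − D_R)/v_R².
√(D_R² + v_R²x²) = √(0.1758² + 0.01506² × 88.0²) = 1.337; v_R² = 0.0002268.
t = (1.337 − 0.1758)/0.0002268 = 5120 days.

5120 days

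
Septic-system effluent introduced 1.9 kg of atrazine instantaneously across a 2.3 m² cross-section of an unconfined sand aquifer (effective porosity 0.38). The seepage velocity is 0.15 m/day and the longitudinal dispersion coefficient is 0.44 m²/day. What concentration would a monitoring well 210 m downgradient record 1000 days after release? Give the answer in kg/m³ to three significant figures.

For an instantaneous plane source, C(x,t) = M/(n_e·A·√(4πDt)) · exp(−(x−vt)²/(4Dt)), with n_e·A the pore (flow) area.
Plume center vt = 0.15 × 1000 = 150 m, so the well at 210 m is 60 m downgradient of the peak.
√(4πDt) = 74.36 m, giving peak height M/(n_e·A·√(4πDt)) = 1.9/(0.38 × 2.3 × 74.36) = 0.02923 kg/m³.
(x−vt)²/(4Dt) = (60)²/(4 × 0.44 × 1000) = 2.045; exp(−2.045) = 0.1294.
C = 0.02923 × 0.1294 = 0.00378 kg/m³.

0.00378 kg/m³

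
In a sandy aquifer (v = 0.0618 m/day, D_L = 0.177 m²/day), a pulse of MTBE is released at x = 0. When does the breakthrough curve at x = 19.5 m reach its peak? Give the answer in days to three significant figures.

273 days

For the 1D instantaneous-source solution, setting ∂C/∂t = 0 at fixed x gives v²t² + 2Dt − x² = 0, so t = (√(D² + v²x²) − D)/v².
√(D² + v²x²) = √(0.177² + 0.0618² × 19.5²) = 1.218; v² = 0.00381924.
t = (1.218 − 0.177)/0.00381924 = 273 days (vs. the pure-advection estimate x/v = 316 d).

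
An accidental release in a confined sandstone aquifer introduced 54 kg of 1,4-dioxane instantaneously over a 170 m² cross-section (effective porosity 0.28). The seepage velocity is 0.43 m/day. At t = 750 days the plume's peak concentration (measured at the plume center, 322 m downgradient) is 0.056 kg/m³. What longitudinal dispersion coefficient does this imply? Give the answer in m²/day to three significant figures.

At the plume center C_max = M/(n_e·A·√(4πDt)), so D = M²/(4πt·(n_e·A·C_max)²).
n_e·A·C_max = 0.28 × 170 × 0.056 = 2.666 kg/m.
D = 54²/(4π × 750 × 2.666²) = 0.0435 m²/day.

0.0435 m²/day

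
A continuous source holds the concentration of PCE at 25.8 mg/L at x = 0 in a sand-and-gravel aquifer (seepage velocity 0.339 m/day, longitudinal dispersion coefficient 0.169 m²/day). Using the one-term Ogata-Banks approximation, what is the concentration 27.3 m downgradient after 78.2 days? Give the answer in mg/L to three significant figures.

11.3 mg/L

For a continuous step input, C/C₀ ≈ ½·erfc((x−vt)/(2√(Dt))).
vt = 0.339 × 78.2 = 26.5098 m and 2√(Dt) = 2√(0.169 × 78.2) = 7.271 m.
Argument (x−vt)/(2√(Dt)) = (27.3 − 26.5098)/7.271 = 0.1087; ½·erfc(0.1087) = 0.4389.
C = 25.8 × 0.4389 = 11.3 mg/L.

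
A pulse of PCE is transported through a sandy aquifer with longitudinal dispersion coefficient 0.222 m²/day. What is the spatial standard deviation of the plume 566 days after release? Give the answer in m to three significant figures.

15.9 m

Dispersive spreading gives a Gaussian with σ² = 2Dt; advection only shifts the center.
σ = √(2 × 0.222 × 566) = 15.9 m.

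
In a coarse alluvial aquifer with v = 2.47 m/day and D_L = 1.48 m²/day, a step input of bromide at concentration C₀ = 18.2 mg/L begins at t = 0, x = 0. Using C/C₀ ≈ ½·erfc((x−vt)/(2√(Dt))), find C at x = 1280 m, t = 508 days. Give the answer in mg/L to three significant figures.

For a continuous step input, C/C₀ ≈ ½·erfc((x−vt)/(2√(Dt))).
vt = 2.47 × 508 = 1254.76 m and 2√(Dt) = 2√(1.48 × 508) = 54.84 m.
Argument (x−vt)/(2√(Dt)) = (1280 − 1254.76)/54.84 = 0.4602; ½·erfc(0.4602) = 0.2576.
C = 18.2 × 0.2576 = 4.69 mg/L.

4.69 mg/L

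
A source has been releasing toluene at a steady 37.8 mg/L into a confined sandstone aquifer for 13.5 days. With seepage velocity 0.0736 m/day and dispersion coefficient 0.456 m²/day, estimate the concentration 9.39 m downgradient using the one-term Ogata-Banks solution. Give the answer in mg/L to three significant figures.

For a continuous step input, C/C₀ ≈ ½·erfc((x−vt)/(2√(Dt))).
vt = 0.0736 × 13.5 = 0.9936 m and 2√(Dt) = 2√(0.456 × 13.5) = 4.962 m.
Argument (x−vt)/(2√(Dt)) = (9.39 − 0.9936)/4.962 = 1.692; ½·erfc(1.692) = 0.008359.
C = 37.8 × 0.008359 = 0.316 mg/L.

0.316 mg/L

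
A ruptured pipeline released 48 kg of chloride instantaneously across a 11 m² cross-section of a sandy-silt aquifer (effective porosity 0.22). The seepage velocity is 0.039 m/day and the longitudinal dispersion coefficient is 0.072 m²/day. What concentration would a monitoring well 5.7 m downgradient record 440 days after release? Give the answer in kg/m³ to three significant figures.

0.353 kg/m³

For an instantaneous plane source, C(x,t) = M/(n_e·A·√(4πDt)) · exp(−(x−vt)²/(4Dt)), with n_e·A the pore (flow) area.
Plume center vt = 0.039 × 440 = 17.16 m, so the well at 5.7 m is 11.46 m upgradient of the peak.
√(4πDt) = 19.95 m, giving peak height M/(n_e·A·√(4πDt)) = 48/(0.22 × 11 × 19.95) = 0.9942 kg/m³.
(x−vt)²/(4Dt) = (-11.46)²/(4 × 0.072 × 440) = 1.036; exp(−1.036) = 0.3549.
C = 0.9942 × 0.3549 = 0.353 kg/m³.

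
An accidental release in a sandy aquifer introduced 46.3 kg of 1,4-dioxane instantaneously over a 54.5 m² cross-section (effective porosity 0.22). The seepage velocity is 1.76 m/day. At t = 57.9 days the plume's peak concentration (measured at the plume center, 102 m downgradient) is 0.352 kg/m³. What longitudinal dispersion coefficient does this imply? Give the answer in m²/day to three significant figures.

At the plume center C_max = M/(n_e·A·√(4πDt)), so D = M²/(4πt·(n_e·A·C_max)²).
n_e·A·C_max = 0.22 × 54.5 × 0.352 = 4.220 kg/m.
D = 46.3²/(4π × 57.9 × 4.220²) = 0.165 m²/day.

0.165 m²/day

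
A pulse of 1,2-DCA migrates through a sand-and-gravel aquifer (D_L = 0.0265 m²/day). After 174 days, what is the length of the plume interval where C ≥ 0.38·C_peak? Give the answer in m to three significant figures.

The plume is Gaussian with σ = √(2Dt) = √(2 × 0.0265 × 174) = 3.037 m.
C/C_peak = exp(−Δx²/(2σ²)) = 0.38 ⇒ Δx = σ·√(−2 ln 0.38) = 3.037 × 1.391 = 4.224 m.
Width = 2Δx = 8.45 m.

8.45 m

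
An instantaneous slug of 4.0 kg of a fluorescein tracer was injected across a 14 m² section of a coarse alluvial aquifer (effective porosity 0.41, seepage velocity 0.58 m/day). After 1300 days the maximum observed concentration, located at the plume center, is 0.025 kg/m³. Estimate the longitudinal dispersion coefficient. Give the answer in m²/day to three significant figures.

0.0476 m²/day

At the plume center C_max = M/(n_e·A·√(4πDt)), so D = M²/(4πt·(n_e·A·C_max)²).
n_e·A·C_max = 0.41 × 14 × 0.025 = 0.1435 kg/m.
D = 4.0²/(4π × 1300 × 0.1435²) = 0.0476 m²/day.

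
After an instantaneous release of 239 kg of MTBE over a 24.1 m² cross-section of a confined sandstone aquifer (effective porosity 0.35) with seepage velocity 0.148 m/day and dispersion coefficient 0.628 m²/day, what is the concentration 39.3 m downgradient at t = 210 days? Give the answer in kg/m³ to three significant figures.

For an instantaneous plane source, C(x,t) = M/(n_e·A·√(4πDt)) · exp(−(x−vt)²/(4Dt)), with n_e·A the pore (flow) area.
Plume center vt = 0.148 × 210 = 31.08 m, so the well at 39.3 m is 8.22 m downgradient of the peak.
√(4πDt) = 40.71 m, giving peak height M/(n_e·A·√(4πDt)) = 239/(0.35 × 24.1 × 40.71) = 0.6960 kg/m³.
(x−vt)²/(4Dt) = (8.22)²/(4 × 0.628 × 210) = 0.1281; exp(−0.1281) = 0.8798.
C = 0.6960 × 0.8798 = 0.612 kg/m³.

0.612 kg/m³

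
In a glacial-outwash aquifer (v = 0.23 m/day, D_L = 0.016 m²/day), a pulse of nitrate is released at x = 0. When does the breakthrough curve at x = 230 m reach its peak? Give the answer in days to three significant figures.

For the 1D instantaneous-source solution, setting ∂C/∂t = 0 at fixed x gives v²t² + 2Dt − x² = 0, so t = (√(D² + v²x²) − D)/v².
√(D² + v²x²) = √(0.016² + 0.23² × 230²) = 52.90; v² = 0.0529.
t = (52.90 − 0.016)/0.0529 = 1000 days (vs. the pure-advection estimate x/v = 1000 d).

1000 days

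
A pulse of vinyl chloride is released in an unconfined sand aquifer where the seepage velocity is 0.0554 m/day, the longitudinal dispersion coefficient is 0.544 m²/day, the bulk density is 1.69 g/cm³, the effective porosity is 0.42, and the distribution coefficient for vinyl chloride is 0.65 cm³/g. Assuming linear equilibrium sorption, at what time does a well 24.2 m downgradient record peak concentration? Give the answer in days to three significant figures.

1060 days

Retardation factor R = 1 + ρ_b·K_d/n = 1 + 1.69 × 0.65/0.42 = 3.615.
Sorption retards both mechanisms: v_R = v/R = 0.01533 m/day, D_R = D/R = 0.1505 m²/day.
Peak time from v_R²t² + 2D_R t − x² = 0: t = (√(D_R² + v_R²x²) − D_R)/v_R².
√(D_R² + v_R²x²) = √(0.1505² + 0.01533² × 24.2²) = 0.4004; v_R² = 0.0002350.
t = (0.4004 − 0.1505)/0.0002350 = 1060 days.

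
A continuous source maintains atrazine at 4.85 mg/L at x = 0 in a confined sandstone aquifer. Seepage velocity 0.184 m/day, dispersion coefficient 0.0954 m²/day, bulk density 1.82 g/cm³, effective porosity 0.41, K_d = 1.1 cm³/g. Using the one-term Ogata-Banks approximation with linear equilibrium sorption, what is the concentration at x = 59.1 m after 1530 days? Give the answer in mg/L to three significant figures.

Retardation factor R = 1 + ρ_b·K_d/n = 1 + 1.82 × 1.1/0.41 = 5.883.
Sorption retards both mechanisms: v_R = v/R = 0.03128 m/day, D_R = D/R = 0.01622 m²/day.
v_R·t = 0.03128 × 1530 = 47.8584 m; 2√(D_R t) = 9.963 m; argument = (59.1 − 47.8584)/9.963 = 1.128.
C = C₀ × ½·erfc(1.128) = 4.85 × 0.05533 = 0.268 mg/L.

0.268 mg/L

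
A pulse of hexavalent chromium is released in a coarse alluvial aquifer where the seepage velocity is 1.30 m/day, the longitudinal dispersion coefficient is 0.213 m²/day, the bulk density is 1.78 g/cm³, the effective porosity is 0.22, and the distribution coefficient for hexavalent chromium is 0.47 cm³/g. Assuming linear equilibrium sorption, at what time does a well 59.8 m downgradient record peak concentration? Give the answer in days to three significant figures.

Retardation factor R = 1 + ρ_b·K_d/n = 1 + 1.78 × 0.47/0.22 = 4.803.
Sorption retards both mechanisms: v_R = v/R = 0.2707 m/day, D_R = D/R = 0.04435 m²/day.
Peak time from v_R²t² + 2D_R t − x² = 0: t = (√(D_R² + v_R²x²) − D_R)/v_R².
√(D_R² + v_R²x²) = √(0.04435² + 0.2707² × 59.8²) = 16.19; v_R² = 0.07328.
t = (16.19 − 0.04435)/0.07328 = 220 days.

220 days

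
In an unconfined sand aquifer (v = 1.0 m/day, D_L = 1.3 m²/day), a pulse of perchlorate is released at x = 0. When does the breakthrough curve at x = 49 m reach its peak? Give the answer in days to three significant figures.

47.7 days

For the 1D instantaneous-source solution, setting ∂C/∂t = 0 at fixed x gives v²t² + 2Dt − x² = 0, so t = (√(D² + v²x²) − D)/v².
√(D² + v²x²) = √(1.3² + 1.0² × 49²) = 49.02; v² = 1.
t = (49.02 − 1.3)/1 = 47.7 days (vs. the pure-advection estimate x/v = 49.0 d).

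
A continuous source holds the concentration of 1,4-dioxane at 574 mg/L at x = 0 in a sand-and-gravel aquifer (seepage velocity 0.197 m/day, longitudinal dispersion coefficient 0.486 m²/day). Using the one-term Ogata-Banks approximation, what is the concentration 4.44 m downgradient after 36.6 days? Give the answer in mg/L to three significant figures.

For a continuous step input, C/C₀ ≈ ½·erfc((x−vt)/(2√(Dt))).
vt = 0.197 × 36.6 = 7.2102 m and 2√(Dt) = 2√(0.486 × 36.6) = 8.435 m.
Argument (x−vt)/(2√(Dt)) = (4.44 − 7.2102)/8.435 = -0.3284; ½·erfc(-0.3284) = 0.6788.
C = 574 × 0.6788 = 390 mg/L.

390 mg/L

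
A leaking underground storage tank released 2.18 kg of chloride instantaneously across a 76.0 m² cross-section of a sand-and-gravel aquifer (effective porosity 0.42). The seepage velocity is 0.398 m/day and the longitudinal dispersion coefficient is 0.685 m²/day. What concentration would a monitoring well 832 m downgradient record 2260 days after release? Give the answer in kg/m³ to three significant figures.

0.000235 kg/m³

For an instantaneous plane source, C(x,t) = M/(n_e·A·√(4πDt)) · exp(−(x−vt)²/(4Dt)), with n_e·A the pore (flow) area.
Plume center vt = 0.398 × 2260 = 899.48 m, so the well at 832 m is 67.48 m upgradient of the peak.
√(4πDt) = 139.5 m, giving peak height M/(n_e·A·√(4πDt)) = 2.18/(0.42 × 76.0 × 139.5) = 0.0004896 kg/m³.
(x−vt)²/(4Dt) = (-67.48)²/(4 × 0.685 × 2260) = 0.7353; exp(−0.7353) = 0.4794.
C = 0.0004896 × 0.4794 = 0.000235 kg/m³.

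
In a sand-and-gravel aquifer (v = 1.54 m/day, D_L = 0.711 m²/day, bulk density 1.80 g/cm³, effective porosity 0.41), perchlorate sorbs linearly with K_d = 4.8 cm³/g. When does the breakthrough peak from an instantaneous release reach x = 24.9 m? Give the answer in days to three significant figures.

350 days

Retardation factor R = 1 + ρ_b·K_d/n = 1 + 1.80 × 4.8/0.41 = 22.07.
Sorption retards both mechanisms: v_R = v/R = 0.06978 m/day, D_R = D/R = 0.03222 m²/day.
Peak time from v_R²t² + 2D_R t − x² = 0: t = (√(D_R² + v_R²x²) − D_R)/v_R².
√(D_R² + v_R²x²) = √(0.03222² + 0.06978² × 24.9²) = 1.738; v_R² = 0.004869.
t = (1.738 − 0.03222)/0.004869 = 350 days.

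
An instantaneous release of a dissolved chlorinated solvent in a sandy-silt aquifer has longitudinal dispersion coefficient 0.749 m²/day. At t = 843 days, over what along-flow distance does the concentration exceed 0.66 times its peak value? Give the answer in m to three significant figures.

64.8 m

The plume is Gaussian with σ = √(2Dt) = √(2 × 0.749 × 843) = 35.54 m.
C/C_peak = exp(−Δx²/(2σ²)) = 0.66 ⇒ Δx = σ·√(−2 ln 0.66) = 35.54 × 0.9116 = 32.40 m.
Width = 2Δx = 64.8 m.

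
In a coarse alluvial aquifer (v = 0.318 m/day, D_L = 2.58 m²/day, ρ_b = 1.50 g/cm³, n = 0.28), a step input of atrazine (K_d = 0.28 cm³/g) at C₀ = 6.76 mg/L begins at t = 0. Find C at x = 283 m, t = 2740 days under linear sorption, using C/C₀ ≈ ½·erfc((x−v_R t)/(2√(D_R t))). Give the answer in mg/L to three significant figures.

Retardation factor R = 1 + ρ_b·K_d/n = 1 + 1.50 × 0.28/0.28 = 2.500.
Sorption retards both mechanisms: v_R = v/R = 0.1272 m/day, D_R = D/R = 1.032 m²/day.
v_R·t = 0.1272 × 2740 = 348.528 m; 2√(D_R t) = 106.4 m; argument = (283 − 348.528)/106.4 = -0.6159.
C = C₀ × ½·erfc(-0.6159) = 6.76 × 0.8081 = 5.46 mg/L.

5.46 mg/L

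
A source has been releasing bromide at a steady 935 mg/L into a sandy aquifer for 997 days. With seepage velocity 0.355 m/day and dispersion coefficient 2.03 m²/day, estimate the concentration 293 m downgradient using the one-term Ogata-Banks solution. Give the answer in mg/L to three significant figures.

For a continuous step input, C/C₀ ≈ ½·erfc((x−vt)/(2√(Dt))).
vt = 0.355 × 997 = 353.935 m and 2√(Dt) = 2√(2.03 × 997) = 89.98 m.
Argument (x−vt)/(2√(Dt)) = (293 − 353.935)/89.98 = -0.6772; ½·erfc(-0.6772) = 0.8309.
C = 935 × 0.8309 = 777 mg/L.

777 mg/L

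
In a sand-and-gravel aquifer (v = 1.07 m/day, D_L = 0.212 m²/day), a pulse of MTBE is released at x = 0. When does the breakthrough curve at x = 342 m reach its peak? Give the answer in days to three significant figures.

For the 1D instantaneous-source solution, setting ∂C/∂t = 0 at fixed x gives v²t² + 2Dt − x² = 0, so t = (√(D² + v²x²) − D)/v².
√(D² + v²x²) = √(0.212² + 1.07² × 342²) = 365.9; v² = 1.1449.
t = (365.9 − 0.212)/1.1449 = 319 days (vs. the pure-advection estimate x/v = 320 d).

319 days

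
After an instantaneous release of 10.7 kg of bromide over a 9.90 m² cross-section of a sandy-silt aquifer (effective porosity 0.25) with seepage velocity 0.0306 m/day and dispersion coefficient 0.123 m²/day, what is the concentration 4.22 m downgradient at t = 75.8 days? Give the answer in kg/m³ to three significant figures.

For an instantaneous plane source, C(x,t) = M/(n_e·A·√(4πDt)) · exp(−(x−vt)²/(4Dt)), with n_e·A the pore (flow) area.
Plume center vt = 0.0306 × 75.8 = 2.31948 m, so the well at 4.22 m is 1.90052 m downgradient of the peak.
√(4πDt) = 10.82 m, giving peak height M/(n_e·A·√(4πDt)) = 10.7/(0.25 × 9.90 × 10.82) = 0.3996 kg/m³.
(x−vt)²/(4Dt) = (1.90052)²/(4 × 0.123 × 75.8) = 0.09685; exp(−0.09685) = 0.9077.
C = 0.3996 × 0.9077 = 0.363 kg/m³.

0.363 kg/m³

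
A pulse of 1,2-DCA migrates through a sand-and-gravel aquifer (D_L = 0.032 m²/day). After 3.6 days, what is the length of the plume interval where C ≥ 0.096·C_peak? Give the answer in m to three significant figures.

The plume is Gaussian with σ = √(2Dt) = √(2 × 0.032 × 3.6) = 0.4800 m.
C/C_peak = exp(−Δx²/(2σ²)) = 0.096 ⇒ Δx = σ·√(−2 ln 0.096) = 0.4800 × 2.165 = 1.039 m.
Width = 2Δx = 2.08 m.

2.08 m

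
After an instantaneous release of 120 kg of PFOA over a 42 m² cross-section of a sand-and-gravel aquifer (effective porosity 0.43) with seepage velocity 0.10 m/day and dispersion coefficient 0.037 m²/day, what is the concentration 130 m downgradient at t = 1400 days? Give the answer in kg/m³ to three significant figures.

For an instantaneous plane source, C(x,t) = M/(n_e·A·√(4πDt)) · exp(−(x−vt)²/(4Dt)), with n_e·A the pore (flow) area.
Plume center vt = 0.10 × 1400 = 140 m, so the well at 130 m is 10 m upgradient of the peak.
√(4πDt) = 25.51 m, giving peak height M/(n_e·A·√(4πDt)) = 120/(0.43 × 42 × 25.51) = 0.2605 kg/m³.
(x−vt)²/(4Dt) = (-10)²/(4 × 0.037 × 1400) = 0.4826; exp(−0.4826) = 0.6172.
C = 0.2605 × 0.6172 = 0.161 kg/m³.

0.161 kg/m³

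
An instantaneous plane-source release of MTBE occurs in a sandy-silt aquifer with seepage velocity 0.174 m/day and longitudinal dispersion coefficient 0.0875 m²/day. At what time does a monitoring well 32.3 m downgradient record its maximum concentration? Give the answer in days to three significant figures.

183 days

For the 1D instantaneous-source solution, setting ∂C/∂t = 0 at fixed x gives v²t² + 2Dt − x² = 0, so t = (√(D² + v²x²) − D)/v².
√(D² + v²x²) = √(0.0875² + 0.174² × 32.3²) = 5.621; v² = 0.030276.
t = (5.621 − 0.0875)/0.030276 = 183 days (vs. the pure-advection estimate x/v = 186 d).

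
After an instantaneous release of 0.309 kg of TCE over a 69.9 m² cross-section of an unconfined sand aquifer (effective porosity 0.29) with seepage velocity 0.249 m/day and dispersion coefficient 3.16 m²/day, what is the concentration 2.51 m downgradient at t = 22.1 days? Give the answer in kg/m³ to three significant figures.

For an instantaneous plane source, C(x,t) = M/(n_e·A·√(4πDt)) · exp(−(x−vt)²/(4Dt)), with n_e·A the pore (flow) area.
Plume center vt = 0.249 × 22.1 = 5.5029 m, so the well at 2.51 m is 2.9929 m upgradient of the peak.
√(4πDt) = 29.62 m, giving peak height M/(n_e·A·√(4πDt)) = 0.309/(0.29 × 69.9 × 29.62) = 0.0005146 kg/m³.
(x−vt)²/(4Dt) = (-2.9929)²/(4 × 3.16 × 22.1) = 0.03207; exp(−0.03207) = 0.9684.
C = 0.0005146 × 0.9684 = 0.000498 kg/m³.

0.000498 kg/m³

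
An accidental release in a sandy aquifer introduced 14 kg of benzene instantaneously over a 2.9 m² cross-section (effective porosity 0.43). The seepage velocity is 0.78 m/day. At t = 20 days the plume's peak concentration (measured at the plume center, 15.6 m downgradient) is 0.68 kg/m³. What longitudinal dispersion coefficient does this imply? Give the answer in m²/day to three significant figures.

1.08 m²/day

At the plume center C_max = M/(n_e·A·√(4πDt)), so D = M²/(4πt·(n_e·A·C_max)²).
n_e·A·C_max = 0.43 × 2.9 × 0.68 = 0.8480 kg/m.
D = 14²/(4π × 20 × 0.8480²) = 1.08 m²/day.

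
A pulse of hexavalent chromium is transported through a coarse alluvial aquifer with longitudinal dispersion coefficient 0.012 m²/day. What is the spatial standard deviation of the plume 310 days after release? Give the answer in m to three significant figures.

2.73 m

Dispersive spreading gives a Gaussian with σ² = 2Dt; advection only shifts the center.
σ = √(2 × 0.012 × 310) = 2.73 m.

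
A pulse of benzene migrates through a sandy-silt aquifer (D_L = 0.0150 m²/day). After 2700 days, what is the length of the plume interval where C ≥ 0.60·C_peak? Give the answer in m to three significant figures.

18.2 m

The plume is Gaussian with σ = √(2Dt) = √(2 × 0.0150 × 2700) = 9.000 m.
C/C_peak = exp(−Δx²/(2σ²)) = 0.60 ⇒ Δx = σ·√(−2 ln 0.60) = 9.000 × 1.011 = 9.099 m.
Width = 2Δx = 18.2 m.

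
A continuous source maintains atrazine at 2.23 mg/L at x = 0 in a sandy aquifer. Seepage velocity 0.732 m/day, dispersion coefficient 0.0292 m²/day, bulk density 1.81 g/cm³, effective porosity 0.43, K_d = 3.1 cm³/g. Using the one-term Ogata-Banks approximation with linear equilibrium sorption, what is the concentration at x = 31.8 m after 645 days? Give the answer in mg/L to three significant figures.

1.93 mg/L

Retardation factor R = 1 + ρ_b·K_d/n = 1 + 1.81 × 3.1/0.43 = 14.05.
Sorption retards both mechanisms: v_R = v/R = 0.05210 m/day, D_R = D/R = 0.002078 m²/day.
v_R·t = 0.05210 × 645 = 33.6045 m; 2√(D_R t) = 2.315 m; argument = (31.8 − 33.6045)/2.315 = -0.7795.
C = C₀ × ½·erfc(-0.7795) = 2.23 × 0.8649 = 1.93 mg/L.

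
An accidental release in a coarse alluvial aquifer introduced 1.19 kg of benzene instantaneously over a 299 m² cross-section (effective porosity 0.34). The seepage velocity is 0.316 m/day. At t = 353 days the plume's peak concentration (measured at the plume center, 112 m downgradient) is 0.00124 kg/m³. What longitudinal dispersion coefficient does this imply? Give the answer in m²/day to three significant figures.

At the plume center C_max = M/(n_e·A·√(4πDt)), so D = M²/(4πt·(n_e·A·C_max)²).
n_e·A·C_max = 0.34 × 299 × 0.00124 = 0.1261 kg/m.
D = 1.19²/(4π × 353 × 0.1261²) = 0.0201 m²/day.

0.0201 m²/day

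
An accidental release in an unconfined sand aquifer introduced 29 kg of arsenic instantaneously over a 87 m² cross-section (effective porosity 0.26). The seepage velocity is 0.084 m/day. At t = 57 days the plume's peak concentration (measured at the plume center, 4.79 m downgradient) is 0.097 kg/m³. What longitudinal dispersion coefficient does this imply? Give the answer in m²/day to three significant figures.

0.244 m²/day

At the plume center C_max = M/(n_e·A·√(4πDt)), so D = M²/(4πt·(n_e·A·C_max)²).
n_e·A·C_max = 0.26 × 87 × 0.097 = 2.194 kg/m.
D = 29²/(4π × 57 × 2.194²) = 0.244 m²/day.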